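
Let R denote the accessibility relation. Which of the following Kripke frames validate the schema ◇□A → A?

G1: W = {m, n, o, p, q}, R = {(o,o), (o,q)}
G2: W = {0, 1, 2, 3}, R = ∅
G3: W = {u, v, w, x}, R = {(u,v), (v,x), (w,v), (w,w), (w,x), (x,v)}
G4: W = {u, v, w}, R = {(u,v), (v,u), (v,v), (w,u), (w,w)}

Frame correspondent (Sahlqvist): ∀x ∀y (Rxy → Ryx) — i.e. symmetry.
G1: fails — Roq but not Rqo.
G2: ✓.
G3: fails — Ruv but not Rvu.
G4: fails — Rwu but not Ruw.
Valid on: G2.

G2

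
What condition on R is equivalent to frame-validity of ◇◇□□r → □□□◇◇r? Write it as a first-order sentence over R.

∀x ∀y ∀z ((xR²y ∧ xR³z) → ∃w (yR²w ∧ zR²w))

This is a Sahlqvist (Geach-type) schema ◇^2□^2r → □^3◇^2r.
Minimal-valuation argument: fix x; take any y with xR^2y and any z with xR^3z. Set V(r) to the set of worlds R-reachable from y in exactly 2 steps. Then □^2r holds at y, so the antecedent holds at x; validity forces ◇^2r at z, giving a w with zR^2w and yR^2w.
First-order correspondent: ∀x ∀y ∀z ((xR²y ∧ xR³z) → ∃w (yR²w ∧ zR²w)).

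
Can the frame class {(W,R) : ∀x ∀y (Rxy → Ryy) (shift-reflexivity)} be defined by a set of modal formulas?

Definable; □(□p → p) defines it

The condition is shift-reflexivity. A defining modal formula is □(□p → p).
Suppose □(□p→p) is valid. Take Rxy and set V(p)={w : Ryw}. Then at y, □p holds; since □(□p→p) at x, □p→p at y, so p at y, i.e. Ryy.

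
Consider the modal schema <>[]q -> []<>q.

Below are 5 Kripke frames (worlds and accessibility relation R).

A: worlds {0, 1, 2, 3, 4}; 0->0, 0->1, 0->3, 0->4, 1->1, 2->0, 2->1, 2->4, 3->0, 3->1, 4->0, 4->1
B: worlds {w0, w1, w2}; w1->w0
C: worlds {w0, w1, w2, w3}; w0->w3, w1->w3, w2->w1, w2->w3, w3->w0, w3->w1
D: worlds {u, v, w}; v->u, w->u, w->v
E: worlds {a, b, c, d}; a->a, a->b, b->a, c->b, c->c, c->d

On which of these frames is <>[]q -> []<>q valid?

A

Frame correspondent (Sahlqvist): forall x forall y forall z (Rxy & Rxz -> exists w (Ryw & Rzw)) — i.e. convergence.
A: ✓.
B: fails — Rw1w0 and Rw1w0 but w0 and w0 have no common successor.
C: fails — Rw2w1 and Rw2w3 but w1 and w3 have no common successor.
D: fails — Rvu and Rvu but u and u have no common successor.
E: fails — Rcc and Rcd but c and d have no common successor.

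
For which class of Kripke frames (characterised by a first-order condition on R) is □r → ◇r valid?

Suppose □r→◇r is valid. At any x set V(r)=W. Then □r at x, so ◇r at x, so x has a successor.
Conversely, on a frame with seriality the schema holds at every world under every valuation.
So the correspondent is seriality.

seriality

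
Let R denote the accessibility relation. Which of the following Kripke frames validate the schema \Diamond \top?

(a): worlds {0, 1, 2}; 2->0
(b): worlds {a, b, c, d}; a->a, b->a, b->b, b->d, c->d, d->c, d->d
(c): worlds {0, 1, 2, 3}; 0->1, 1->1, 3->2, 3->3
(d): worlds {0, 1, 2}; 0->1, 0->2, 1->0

Frame correspondent (Sahlqvist): \forall x \exists y Rxy — i.e. seriality.
(a): fails — world 0 has no successor.
(b): holds.
(c): fails — world 2 has no successor.
(d): fails — world 2 has no successor.
Valid on: (b).

(b)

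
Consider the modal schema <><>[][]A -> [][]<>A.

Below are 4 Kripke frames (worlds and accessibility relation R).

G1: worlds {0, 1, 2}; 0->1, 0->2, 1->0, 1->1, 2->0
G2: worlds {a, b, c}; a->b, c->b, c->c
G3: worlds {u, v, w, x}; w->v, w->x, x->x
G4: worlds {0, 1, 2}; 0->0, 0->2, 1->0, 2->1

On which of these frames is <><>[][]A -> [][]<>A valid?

Frame correspondent (Sahlqvist): forall x forall y forall z ((x R^2 y & x R^2 z) -> exists w (y R^2 w & zRw)) — i.e. a generalized confluence (Geach) condition.
G1: fails — 1R²2, 1R²2 but no w with 2R²w and 2Rw.
G2: fails — cR²b, cR²b but no w with bR²w and bRw.
G3: ✓.
G4: fails — 0R²1, 0R²2 but no w with 1R²w and 2Rw.
Valid on: G3.

G3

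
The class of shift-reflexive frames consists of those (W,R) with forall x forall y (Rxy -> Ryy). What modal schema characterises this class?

□(□s → s)

The condition is shift-reflexivity. The T□ schema □(□s → s) defines it.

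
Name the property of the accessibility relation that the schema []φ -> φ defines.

Suppose □φ→φ is valid. At any x set V(φ)={w : Rxw}. Then □φ holds at x, so φ holds at x, i.e. Rxx.

Reflexivity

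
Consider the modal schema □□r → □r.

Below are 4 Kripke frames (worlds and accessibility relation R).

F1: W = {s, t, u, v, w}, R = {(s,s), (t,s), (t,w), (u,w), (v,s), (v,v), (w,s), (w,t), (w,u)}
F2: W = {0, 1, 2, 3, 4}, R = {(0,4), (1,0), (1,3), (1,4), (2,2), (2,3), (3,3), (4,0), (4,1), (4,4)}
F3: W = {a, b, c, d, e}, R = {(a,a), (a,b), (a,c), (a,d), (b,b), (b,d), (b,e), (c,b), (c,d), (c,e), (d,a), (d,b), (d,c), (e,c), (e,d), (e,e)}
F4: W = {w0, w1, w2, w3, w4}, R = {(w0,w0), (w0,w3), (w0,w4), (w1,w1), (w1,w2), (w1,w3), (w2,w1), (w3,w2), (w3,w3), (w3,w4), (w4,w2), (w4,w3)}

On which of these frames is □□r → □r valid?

F2, F3, F4

The schema corresponds to density: ∀x ∀y (Rxy → ∃z (Rxz ∧ Rzy)).
F1: fails — Rwt but no z with Rwz and Rzt.
F2: holds.
F3: holds.
F4: holds.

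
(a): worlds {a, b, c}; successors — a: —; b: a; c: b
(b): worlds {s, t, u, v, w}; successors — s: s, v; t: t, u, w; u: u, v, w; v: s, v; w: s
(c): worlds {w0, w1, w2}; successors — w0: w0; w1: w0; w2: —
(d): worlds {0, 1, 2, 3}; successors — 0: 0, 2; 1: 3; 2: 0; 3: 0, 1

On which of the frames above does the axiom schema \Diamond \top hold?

(b), (d)

Frame correspondent (Sahlqvist): \forall x \exists y Rxy — i.e. seriality.
(a): fails — world a has no successor.
(b): condition met.
(c): fails — world w2 has no successor.
(d): condition met.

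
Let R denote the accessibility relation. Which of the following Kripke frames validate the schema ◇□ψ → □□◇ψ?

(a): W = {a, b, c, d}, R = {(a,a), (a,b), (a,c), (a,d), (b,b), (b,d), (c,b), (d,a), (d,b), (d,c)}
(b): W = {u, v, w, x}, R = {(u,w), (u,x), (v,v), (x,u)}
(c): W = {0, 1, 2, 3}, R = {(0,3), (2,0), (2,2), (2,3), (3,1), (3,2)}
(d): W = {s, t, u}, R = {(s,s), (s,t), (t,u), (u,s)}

This is the axiom for a generalized confluence (Geach) condition; its first-order frame correspondent is ∀x ∀y ∀z ((xRy ∧ xR²z) → ∃w (yRw ∧ zRw)).
(a): condition met.
(b): fails — uRw, uR²u but no t with wRt and uRt.
(c): fails — 0R3, 0R²1 but no w with 3Rw and 1Rw.
(d): fails — sRs, sR²t but no w with sRw and tRw.
Valid on: (a).

(a)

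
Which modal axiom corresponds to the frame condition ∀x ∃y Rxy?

□p → ◇p

The condition is seriality. The D schema □p → ◇p defines it.
Suppose □p→◇p is valid. At any x set V(p)=W. Then □p at x, so ◇p at x, so x has a successor.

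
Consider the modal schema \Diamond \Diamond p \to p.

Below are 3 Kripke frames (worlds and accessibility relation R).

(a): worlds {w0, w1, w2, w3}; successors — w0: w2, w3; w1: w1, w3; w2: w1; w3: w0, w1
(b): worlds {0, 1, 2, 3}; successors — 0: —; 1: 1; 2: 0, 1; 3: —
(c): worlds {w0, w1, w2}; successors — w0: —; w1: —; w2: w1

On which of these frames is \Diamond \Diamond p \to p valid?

This is the axiom for a generalized confluence (Geach) condition; its first-order frame correspondent is \forall x \forall y (x R^2 y \to \exists w (y = w \wedge x = w)).
(a): fails — w0R²w1 but w1 ≠ w0.
(b): fails — 2R²1 but 1 ≠ 2.
(c): holds.
Valid on: (c).

(c)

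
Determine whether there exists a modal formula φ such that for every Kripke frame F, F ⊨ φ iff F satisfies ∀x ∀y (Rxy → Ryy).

Yes, by □(□q → q)

The condition is shift-reflexivity. A defining modal formula is □(□q → q).
Suppose □(□q→q) is valid. Take Rxy and set V(q)={w : Ryw}. Then at y, □q holds; since □(□q→q) at x, □q→q at y, so q at y, i.e. Ryy.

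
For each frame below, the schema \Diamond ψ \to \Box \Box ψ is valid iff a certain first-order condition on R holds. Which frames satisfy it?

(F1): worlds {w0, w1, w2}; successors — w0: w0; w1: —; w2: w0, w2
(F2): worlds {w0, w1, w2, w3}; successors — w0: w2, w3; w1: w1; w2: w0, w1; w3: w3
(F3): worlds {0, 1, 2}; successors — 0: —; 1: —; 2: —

This is the axiom for a generalized confluence (Geach) condition; its first-order frame correspondent is \forall x \forall y \forall z ((xRy \wedge x R^2 z) \to \exists w (y = w \wedge z = w)).
(F1): fails — w2Rw0, w2R²w2 but w0 ≠ w2.
(F2): fails — w0Rw2, w0R²w0 but w2 ≠ w0.
(F3): ✓.

(F3)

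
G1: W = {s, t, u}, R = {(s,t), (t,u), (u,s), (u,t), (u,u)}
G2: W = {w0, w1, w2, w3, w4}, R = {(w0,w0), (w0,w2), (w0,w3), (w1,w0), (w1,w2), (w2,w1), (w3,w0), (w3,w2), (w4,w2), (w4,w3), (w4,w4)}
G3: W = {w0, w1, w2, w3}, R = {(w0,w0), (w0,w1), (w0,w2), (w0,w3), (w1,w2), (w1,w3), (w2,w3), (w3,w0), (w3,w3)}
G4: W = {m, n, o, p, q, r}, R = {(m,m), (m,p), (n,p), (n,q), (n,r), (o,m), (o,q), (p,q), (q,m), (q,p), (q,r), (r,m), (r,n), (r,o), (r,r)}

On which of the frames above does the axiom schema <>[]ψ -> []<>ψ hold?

The schema corresponds to convergence: forall x forall y forall z (Rxy & Rxz -> exists w (Ryw & Rzw)).
G1: fails — Rut and Rus but t and s have no common successor.
G2: fails — Rw0w2 and Rw0w0 but w2 and w0 have no common successor.
G3: holds.
G4: fails — Rmm and Rmp but m and p have no common successor.

G3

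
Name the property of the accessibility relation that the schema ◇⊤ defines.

seriality

◇⊤ holds at w iff w has a successor, so frame-validity of ◇⊤ is exactly seriality. Equivalently via □A → ◇A:
Suppose □A→◇A is valid. At any x set V(A)=W. Then □A at x, so ◇A at x, so x has a successor.
The converse is a direct semantic check.
So the correspondent is seriality.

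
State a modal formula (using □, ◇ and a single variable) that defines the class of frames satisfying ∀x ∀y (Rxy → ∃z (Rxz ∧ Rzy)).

□□ψ → □ψ

The condition is density. The C4 schema □□ψ → □ψ defines it.
Suppose □□ψ→□ψ is valid. Take Rxy and set V(ψ)={w : xR²w}. Then □□ψ at x, so □ψ at x, so ψ at y, i.e. ∃z(Rxz∧Rzy).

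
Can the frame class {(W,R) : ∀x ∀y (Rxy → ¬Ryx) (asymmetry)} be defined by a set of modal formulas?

No — not modally definable

Modal frame validity is preserved under surjective bounded morphisms.
The 3-cycle (worlds w0,w1,w2 with w0→w1→w2→w0) is asymmetric. Mapping every world to a single reflexive point • is a surjective bounded morphism, and the reflexive point is not asymmetric (R•• but asymmetry requires ¬R••).
Hence asymmetry is not modally definable.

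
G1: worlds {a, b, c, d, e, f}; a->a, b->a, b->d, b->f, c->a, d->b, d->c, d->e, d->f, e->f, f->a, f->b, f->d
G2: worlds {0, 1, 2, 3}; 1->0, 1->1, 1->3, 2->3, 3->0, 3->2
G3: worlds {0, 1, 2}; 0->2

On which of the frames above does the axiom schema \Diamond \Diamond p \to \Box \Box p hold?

G3

Frame correspondent (Sahlqvist): \forall x \forall y \forall z ((x R^2 y \wedge x R^2 z) \to \exists w (y = w \wedge z = w)) — i.e. a generalized confluence (Geach) condition.
G1: fails — bR²a, bR²b but a ≠ b.
G2: fails — 1R²0, 1R²1 but 0 ≠ 1.
G3: condition met.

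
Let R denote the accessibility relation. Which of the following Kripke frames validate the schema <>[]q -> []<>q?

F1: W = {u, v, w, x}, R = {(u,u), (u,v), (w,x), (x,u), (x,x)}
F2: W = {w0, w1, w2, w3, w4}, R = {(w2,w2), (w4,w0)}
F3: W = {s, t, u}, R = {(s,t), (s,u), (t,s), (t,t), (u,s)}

F3

The schema corresponds to convergence: forall x forall y forall z (Rxy & Rxz -> exists w (Ryw & Rzw)).
F1: fails — Ruv and Ruv but v and v have no common successor.
F2: fails — Rw4w0 and Rw4w0 but w0 and w0 have no common successor.
F3: ✓.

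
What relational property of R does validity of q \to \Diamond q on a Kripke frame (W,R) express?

This is a form of the T axiom.
Its frame correspondent is reflexivity — \forall x Rxx.

reflexivity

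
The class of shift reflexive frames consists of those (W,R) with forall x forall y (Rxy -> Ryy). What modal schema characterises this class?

□(□p → p)

The condition is shift-reflexivity. The T□ schema □(□p → p) defines it.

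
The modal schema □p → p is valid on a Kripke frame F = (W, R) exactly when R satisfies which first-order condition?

Reflexivity

This schema is the T axiom.
Its frame correspondent is reflexivity — ∀x Rxx.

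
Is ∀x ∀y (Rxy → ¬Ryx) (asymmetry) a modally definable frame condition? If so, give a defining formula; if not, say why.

If a class were modally definable it would be closed under surjective bounded morphisms (Goldblatt–Thomason).
The 5-cycle (worlds 0,1,2,3,4 with 0→1→2→3→4→0) is asymmetric. Mapping every world to a single reflexive point • is a surjective bounded morphism, and the reflexive point is not asymmetric (R•• but asymmetry requires ¬R••).
So the class is not modally definable.

Not modally definable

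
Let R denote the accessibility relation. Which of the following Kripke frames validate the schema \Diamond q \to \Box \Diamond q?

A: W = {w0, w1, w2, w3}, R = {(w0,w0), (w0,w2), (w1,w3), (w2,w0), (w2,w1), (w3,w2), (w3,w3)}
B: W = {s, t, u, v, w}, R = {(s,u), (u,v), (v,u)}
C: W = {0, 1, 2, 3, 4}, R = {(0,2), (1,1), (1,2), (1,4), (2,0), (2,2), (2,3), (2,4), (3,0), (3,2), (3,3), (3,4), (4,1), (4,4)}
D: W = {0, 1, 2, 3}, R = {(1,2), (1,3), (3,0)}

none

The schema corresponds to the Euclidean property: \forall x \forall y \forall z (Rxy \wedge Rxz \to Ryz).
A: fails — Rw0w2 and Rw0w2 but not Rw2w2.
B: fails — Rsu and Rsu but not Ruu.
C: fails — R12 and R11 but not R21.
D: fails — R12 and R12 but not R22.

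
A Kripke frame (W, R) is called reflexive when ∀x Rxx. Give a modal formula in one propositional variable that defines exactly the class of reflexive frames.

A defining formula is □ψ → ψ (the T axiom).

□ψ → ψ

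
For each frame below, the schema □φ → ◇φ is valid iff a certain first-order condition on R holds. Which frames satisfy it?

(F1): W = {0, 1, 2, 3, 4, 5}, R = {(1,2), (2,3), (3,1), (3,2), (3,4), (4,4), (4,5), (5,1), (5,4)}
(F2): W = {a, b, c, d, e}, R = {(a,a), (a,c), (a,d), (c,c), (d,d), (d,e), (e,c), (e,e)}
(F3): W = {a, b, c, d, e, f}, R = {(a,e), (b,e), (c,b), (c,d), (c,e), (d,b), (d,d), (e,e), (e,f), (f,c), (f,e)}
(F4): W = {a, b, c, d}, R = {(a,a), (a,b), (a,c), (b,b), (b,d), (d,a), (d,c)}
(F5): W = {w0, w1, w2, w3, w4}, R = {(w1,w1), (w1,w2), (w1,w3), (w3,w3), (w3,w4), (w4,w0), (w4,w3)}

Frame correspondent (Sahlqvist): ∀x ∃y Rxy — i.e. seriality.
(F1): fails — world 0 has no successor.
(F2): fails — world b has no successor.
(F3): holds.
(F4): fails — world c has no successor.
(F5): fails — world w0 has no successor.
Valid on: (F3).

(F3)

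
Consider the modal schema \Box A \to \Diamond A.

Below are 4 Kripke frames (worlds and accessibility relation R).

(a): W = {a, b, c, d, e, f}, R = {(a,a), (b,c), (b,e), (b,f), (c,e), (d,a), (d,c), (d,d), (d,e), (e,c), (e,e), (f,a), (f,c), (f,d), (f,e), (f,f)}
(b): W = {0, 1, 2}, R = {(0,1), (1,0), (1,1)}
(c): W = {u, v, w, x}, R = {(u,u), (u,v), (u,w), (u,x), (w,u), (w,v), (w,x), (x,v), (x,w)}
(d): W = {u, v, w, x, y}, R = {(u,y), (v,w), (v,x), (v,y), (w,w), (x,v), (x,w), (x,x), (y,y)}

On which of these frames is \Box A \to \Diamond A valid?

(a), (d)

The schema corresponds to seriality: \forall x \exists y Rxy.
(a): condition met.
(b): fails — world 2 has no successor.
(c): fails — world v has no successor.
(d): condition met.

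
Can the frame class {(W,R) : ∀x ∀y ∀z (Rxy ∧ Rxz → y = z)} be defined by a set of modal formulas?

Yes, by ◇q → □q

The condition is partial functionality. A defining modal formula is ◇q → □q.
Suppose ◇q→□q is valid. Take Rxy, Rxz and set V(q)={y}. Then ◇q at x, so □q at x, so q at z, i.e. z=y.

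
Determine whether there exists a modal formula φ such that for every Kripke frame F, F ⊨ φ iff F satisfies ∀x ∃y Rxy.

Yes, by □q → ◇q

The condition is seriality. A defining modal formula is □q → ◇q.
Suppose □q→◇q is valid. At any x set V(q)=W. Then □q at x, so ◇q at x, so x has a successor.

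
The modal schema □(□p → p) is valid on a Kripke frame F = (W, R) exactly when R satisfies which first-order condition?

Shift-reflexivity

Suppose □(□p→p) is valid. Take Rxy and set V(p)={w : Ryw}. Then at y, □p holds; since □(□p→p) at x, □p→p at y, so p at y, i.e. Ryy.
The converse is a direct semantic check.
So the correspondent is shift-reflexivity.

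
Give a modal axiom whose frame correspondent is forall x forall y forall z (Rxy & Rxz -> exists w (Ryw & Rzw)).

◇□p → □◇p

This is convergence; the standard corresponding axiom is .2: ◇□p → □◇p.
Suppose ◇□p→□◇p is valid. Take Rxy, Rxz and set V(p)={w : Ryw}. Then □p at y so ◇□p at x, so □◇p at x, so ◇p at z, giving w with Rzw and Ryw.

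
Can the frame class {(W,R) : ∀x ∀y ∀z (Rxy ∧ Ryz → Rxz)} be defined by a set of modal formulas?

Yes — defined by □q → □□q

The condition is transitivity. A defining modal formula is □q → □□q.
Suppose □q→□□q is valid. Take Rxy, Ryz and set V(q)={w : Rxw}. Then □q at x, so □□q at x, so □q at y, so q at z, i.e. Rxz.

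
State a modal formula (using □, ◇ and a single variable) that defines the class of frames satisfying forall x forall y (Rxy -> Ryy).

□(□q → q)

This is shift-reflexivity; the standard corresponding axiom is T□: □(□q → q).
Suppose □(□q→q) is valid. Take Rxy and set V(q)={w : Ryw}. Then at y, □q holds; since □(□q→q) at x, □q→q at y, so q at y, i.e. Ryy.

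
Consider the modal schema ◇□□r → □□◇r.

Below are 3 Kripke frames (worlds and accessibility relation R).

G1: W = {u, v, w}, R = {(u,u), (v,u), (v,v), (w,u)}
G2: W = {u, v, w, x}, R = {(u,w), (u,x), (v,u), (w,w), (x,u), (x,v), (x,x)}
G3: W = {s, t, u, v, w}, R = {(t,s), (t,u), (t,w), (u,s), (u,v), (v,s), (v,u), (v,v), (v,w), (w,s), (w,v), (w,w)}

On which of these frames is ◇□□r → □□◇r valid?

This is the axiom for a generalized confluence (Geach) condition; its first-order frame correspondent is ∀x ∀y ∀z ((xRy ∧ xR²z) → ∃w (yR²w ∧ zRw)).
G1: satisfies the condition.
G2: fails — uRw, uR²v but no t with wR²t and vRt.
G3: fails — tRs, tR²s but no w* with sR²w* and sRw*.
Valid on: G1.

G1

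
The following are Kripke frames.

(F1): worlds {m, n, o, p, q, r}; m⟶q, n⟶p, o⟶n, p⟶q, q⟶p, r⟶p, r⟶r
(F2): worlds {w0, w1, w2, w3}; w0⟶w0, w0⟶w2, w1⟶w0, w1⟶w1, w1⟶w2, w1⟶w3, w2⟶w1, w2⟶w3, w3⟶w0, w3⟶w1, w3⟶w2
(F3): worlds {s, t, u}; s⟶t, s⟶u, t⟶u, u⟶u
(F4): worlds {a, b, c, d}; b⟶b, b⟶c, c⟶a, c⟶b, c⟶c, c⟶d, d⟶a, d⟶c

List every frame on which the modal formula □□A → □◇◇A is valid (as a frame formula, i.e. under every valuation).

(F2), (F3)

This is the axiom for a generalized confluence (Geach) condition; its first-order frame correspondent is ∀x ∀z (xRz → ∃w (xR²w ∧ zR²w)).
(F1): fails — mRq but no w with mR²w and qR²w.
(F2): satisfies the condition.
(F3): satisfies the condition.
(F4): fails — cRa but no w with cR²w and aR²w.
Valid on: (F2), (F3).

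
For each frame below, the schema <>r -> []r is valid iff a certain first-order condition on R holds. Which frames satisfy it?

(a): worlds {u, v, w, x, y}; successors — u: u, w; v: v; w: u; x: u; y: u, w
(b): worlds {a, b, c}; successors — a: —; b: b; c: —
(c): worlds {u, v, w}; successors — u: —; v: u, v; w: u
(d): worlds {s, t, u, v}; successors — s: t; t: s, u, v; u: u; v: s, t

(b)

This is the axiom for partial functionality; its first-order frame correspondent is forall x forall y forall z (Rxy & Rxz -> y = z).
(a): fails — u sees both u and w.
(b): holds.
(c): fails — v sees both u and v.
(d): fails — t sees both s and u.
Valid on: (b).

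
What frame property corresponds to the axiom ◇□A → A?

symmetry: ∀x ∀y (Rxy → Ryx)

This is a form of the B axiom.
Its frame correspondent is symmetry — ∀x ∀y (Rxy → Ryx).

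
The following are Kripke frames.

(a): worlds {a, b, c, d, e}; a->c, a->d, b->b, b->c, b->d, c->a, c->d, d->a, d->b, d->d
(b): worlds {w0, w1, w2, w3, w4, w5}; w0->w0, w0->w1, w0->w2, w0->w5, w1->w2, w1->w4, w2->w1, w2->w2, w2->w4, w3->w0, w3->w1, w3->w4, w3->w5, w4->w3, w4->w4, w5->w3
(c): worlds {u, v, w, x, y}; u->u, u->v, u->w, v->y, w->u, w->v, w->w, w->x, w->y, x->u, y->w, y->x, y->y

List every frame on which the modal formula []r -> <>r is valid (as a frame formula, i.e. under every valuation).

This is the axiom for seriality; its first-order frame correspondent is forall x exists y Rxy.
(a): fails — world e has no successor.
(b): holds.
(c): holds.

(b), (c)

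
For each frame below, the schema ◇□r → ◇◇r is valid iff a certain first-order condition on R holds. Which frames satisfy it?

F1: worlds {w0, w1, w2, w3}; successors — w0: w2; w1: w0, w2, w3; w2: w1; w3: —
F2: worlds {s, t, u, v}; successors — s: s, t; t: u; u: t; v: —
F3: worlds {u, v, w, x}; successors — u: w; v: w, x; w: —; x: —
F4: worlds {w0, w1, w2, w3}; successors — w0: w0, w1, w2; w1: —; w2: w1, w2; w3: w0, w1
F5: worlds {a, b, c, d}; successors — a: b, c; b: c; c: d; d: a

F2, F5

The schema corresponds to a generalized confluence (Geach) condition: ∀x ∀y (xRy → ∃w (yRw ∧ xR²w)).
F1: fails — w1Rw3 but no w with w3Rw and w1R²w.
F2: satisfies the condition.
F3: fails — uRw but no t with wRt and uR²t.
F4: fails — w0Rw1 but no w with w1Rw and w0R²w.
F5: satisfies the condition.
Valid on: F2, F5.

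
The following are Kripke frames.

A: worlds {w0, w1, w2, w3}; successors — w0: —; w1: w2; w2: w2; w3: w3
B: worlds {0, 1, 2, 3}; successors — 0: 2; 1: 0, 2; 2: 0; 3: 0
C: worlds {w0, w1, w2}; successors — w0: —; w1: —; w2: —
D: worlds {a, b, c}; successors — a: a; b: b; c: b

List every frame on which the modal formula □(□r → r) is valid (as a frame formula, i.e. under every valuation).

This is the axiom for shift-reflexivity; its first-order frame correspondent is ∀x ∀y (Rxy → Ryy).
A: condition met.
B: fails — R10 but not R00.
C: condition met.
D: condition met.

A, C, D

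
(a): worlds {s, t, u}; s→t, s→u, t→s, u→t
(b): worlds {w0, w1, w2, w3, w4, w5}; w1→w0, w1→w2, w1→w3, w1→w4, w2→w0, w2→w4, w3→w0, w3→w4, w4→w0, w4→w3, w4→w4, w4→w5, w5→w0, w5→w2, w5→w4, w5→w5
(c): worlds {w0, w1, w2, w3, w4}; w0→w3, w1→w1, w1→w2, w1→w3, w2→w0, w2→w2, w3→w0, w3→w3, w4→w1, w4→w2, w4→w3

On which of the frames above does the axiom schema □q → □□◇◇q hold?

(c)

Frame correspondent (Sahlqvist): ∀x ∀z (xR²z → ∃w (xRw ∧ zR²w)) — i.e. a generalized confluence (Geach) condition.
(a): fails — tR²t but no w with tRw and tR²w.
(b): fails — w1R²w0 but no w with w1Rw and w0R²w.
(c): condition met.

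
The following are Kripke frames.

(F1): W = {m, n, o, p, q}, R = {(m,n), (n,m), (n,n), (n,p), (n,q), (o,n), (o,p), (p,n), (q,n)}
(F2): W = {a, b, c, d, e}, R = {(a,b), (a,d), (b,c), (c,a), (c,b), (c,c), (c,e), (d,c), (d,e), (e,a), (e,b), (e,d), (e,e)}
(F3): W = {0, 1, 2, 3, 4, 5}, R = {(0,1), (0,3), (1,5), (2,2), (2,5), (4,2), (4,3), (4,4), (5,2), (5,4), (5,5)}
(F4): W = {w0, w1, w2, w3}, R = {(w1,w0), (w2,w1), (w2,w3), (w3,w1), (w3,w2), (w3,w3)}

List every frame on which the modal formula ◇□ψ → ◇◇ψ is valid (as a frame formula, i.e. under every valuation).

(F1), (F2)

The schema corresponds to a generalized confluence (Geach) condition: ∀x ∀y (xRy → ∃w (yRw ∧ xR²w)).
(F1): ✓.
(F2): ✓.
(F3): fails — 0R3 but no w with 3Rw and 0R²w.
(F4): fails — w1Rw0 but no w with w0Rw and w1R²w.
Valid on: (F1), (F2).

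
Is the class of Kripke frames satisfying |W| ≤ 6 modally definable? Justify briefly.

Modal frame validity is preserved under disjoint unions.
Any modal formula valid on each of 7 disjoint one-world frames is valid on their disjoint union (validity is preserved under disjoint unions). Each one-world frame has |W|=1≤6, but the union has |W|=7.
So the class is not modally definable.

Not modally definable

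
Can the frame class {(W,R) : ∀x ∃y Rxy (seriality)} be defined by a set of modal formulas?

The condition is seriality. A defining modal formula is □r → ◇r.
Suppose □r→◇r is valid. At any x set V(r)=W. Then □r at x, so ◇r at x, so x has a successor.

Yes — defined by □r → ◇r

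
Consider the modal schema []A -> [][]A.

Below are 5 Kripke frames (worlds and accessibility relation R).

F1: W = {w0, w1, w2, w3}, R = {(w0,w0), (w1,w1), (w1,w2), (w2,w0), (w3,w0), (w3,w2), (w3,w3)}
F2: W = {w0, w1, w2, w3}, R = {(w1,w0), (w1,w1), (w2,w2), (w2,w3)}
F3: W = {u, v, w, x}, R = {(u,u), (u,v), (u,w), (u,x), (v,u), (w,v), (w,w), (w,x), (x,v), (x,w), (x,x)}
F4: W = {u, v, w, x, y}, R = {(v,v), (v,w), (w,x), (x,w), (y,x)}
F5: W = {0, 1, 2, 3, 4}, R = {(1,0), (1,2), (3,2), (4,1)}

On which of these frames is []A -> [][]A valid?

F2

Frame correspondent (Sahlqvist): forall x forall y forall z (Rxy & Ryz -> Rxz) — i.e. transitivity.
F1: fails — Rw1w2 and Rw2w0 but not Rw1w0.
F2: ✓.
F3: fails — Rvu and Ruv but not Rvv.
F4: fails — Rxw and Rwx but not Rxx.
F5: fails — R41 and R12 but not R42.
Valid on: F2.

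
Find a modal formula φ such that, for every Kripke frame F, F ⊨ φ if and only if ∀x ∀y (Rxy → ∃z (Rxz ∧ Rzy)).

This is density; the standard corresponding axiom is C4: □□s → □s.
Suppose □□s→□s is valid. Take Rxy and set V(s)={w : xR²w}. Then □□s at x, so □s at x, so s at y, i.e. ∃z(Rxz∧Rzy).

□□s → □s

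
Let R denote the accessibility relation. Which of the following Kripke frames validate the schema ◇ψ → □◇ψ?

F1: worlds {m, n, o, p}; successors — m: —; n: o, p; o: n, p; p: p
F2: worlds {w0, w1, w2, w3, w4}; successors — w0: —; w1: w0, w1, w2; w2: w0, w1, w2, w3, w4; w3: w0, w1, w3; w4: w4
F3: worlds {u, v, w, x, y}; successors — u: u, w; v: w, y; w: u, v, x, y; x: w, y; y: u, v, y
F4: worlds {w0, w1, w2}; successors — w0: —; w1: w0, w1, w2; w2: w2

none

The schema corresponds to the Euclidean property: ∀x ∀y ∀z (Rxy ∧ Rxz → Ryz).
F1: fails — Rno and Rno but not Roo.
F2: fails — Rw1w0 and Rw1w2 but not Rw0w2.
F3: fails — Ruw and Ruw but not Rww.
F4: fails — Rw1w2 and Rw1w1 but not Rw2w1.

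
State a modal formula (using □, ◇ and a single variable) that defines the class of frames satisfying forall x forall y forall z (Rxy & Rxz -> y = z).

A defining formula is ◇ψ → □ψ (the CD axiom).
Suppose ◇ψ→□ψ is valid. Take Rxy, Rxz and set V(ψ)={y}. Then ◇ψ at x, so □ψ at x, so ψ at z, i.e. z=y.

◇ψ → □ψ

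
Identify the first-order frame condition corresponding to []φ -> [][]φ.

Suppose □φ→□□φ is valid. Take Rxy, Ryz and set V(φ)={w : Rxw}. Then □φ at x, so □□φ at x, so □φ at y, so φ at z, i.e. Rxz.

transitivity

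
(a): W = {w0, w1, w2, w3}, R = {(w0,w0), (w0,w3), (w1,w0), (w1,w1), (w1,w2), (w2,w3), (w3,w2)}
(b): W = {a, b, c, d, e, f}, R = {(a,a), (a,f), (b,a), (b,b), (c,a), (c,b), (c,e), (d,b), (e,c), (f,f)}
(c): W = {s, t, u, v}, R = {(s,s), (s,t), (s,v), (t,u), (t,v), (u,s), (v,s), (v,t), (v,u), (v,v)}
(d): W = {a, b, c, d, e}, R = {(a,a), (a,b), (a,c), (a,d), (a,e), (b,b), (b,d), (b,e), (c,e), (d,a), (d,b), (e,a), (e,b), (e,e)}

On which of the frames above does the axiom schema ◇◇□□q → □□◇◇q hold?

(b), (c), (d)

Frame correspondent (Sahlqvist): ∀x ∀y ∀z ((xR²y ∧ xR²z) → ∃w (yR²w ∧ zR²w)) — i.e. a generalized confluence (Geach) condition.
(a): fails — w0R²w2, w0R²w3 but no w with w2R²w and w3R²w.
(b): holds.
(c): holds.
(d): holds.
Valid on: (b), (c), (d).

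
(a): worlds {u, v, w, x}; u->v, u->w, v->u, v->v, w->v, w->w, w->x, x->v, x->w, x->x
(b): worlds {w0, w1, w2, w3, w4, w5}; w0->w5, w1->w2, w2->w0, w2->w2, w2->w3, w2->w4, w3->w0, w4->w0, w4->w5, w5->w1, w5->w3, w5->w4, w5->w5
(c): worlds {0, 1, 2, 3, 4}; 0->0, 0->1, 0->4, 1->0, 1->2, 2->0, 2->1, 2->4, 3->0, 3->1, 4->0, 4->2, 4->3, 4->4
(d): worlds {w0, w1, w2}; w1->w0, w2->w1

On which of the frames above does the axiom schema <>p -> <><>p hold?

(a)

The schema corresponds to a generalized confluence (Geach) condition: forall x forall y (xRy -> exists w (y = w & x R^2 w)).
(a): ✓.
(b): fails — w3Rw0 but no w with w0=w and w3R²w.
(c): fails — 1R2 but no w with 2=w and 1R²w.
(d): fails — w1Rw0 but no w with w0=w and w1R²w.
Valid on: (a).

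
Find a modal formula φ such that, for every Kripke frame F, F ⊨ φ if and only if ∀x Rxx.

□s → s

The condition is reflexivity. The T schema □s → s defines it.
Suppose □s→s is valid. At any x set V(s)={w : Rxw}. Then □s holds at x, so s holds at x, i.e. Rxx.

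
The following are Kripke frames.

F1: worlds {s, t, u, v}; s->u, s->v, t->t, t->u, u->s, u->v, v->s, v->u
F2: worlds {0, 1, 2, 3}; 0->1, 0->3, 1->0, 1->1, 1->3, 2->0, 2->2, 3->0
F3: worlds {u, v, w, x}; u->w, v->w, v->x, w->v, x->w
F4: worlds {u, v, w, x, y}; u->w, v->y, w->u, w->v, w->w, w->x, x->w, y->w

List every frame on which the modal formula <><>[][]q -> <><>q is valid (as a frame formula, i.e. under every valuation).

This is the axiom for a generalized confluence (Geach) condition; its first-order frame correspondent is forall x forall y (x R^2 y -> exists w (y R^2 w & x R^2 w)).
F1: ✓.
F2: ✓.
F3: fails — wR²x but no t with xR²t and wR²t.
F4: ✓.

F1, F2, F4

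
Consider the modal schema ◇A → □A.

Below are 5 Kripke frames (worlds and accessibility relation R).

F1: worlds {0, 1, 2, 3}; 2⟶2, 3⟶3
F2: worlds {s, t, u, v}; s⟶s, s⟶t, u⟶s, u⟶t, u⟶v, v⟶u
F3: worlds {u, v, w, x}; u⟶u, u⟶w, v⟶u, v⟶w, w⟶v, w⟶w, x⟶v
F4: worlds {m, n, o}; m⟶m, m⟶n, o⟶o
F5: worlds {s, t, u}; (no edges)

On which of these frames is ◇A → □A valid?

F1, F5

Frame correspondent (Sahlqvist): ∀x ∀y ∀z (Rxy ∧ Rxz → y = z) — i.e. partial functionality.
F1: holds.
F2: fails — s sees both s and t.
F3: fails — u sees both u and w.
F4: fails — m sees both m and n.
F5: holds.
Valid on: F1, F5.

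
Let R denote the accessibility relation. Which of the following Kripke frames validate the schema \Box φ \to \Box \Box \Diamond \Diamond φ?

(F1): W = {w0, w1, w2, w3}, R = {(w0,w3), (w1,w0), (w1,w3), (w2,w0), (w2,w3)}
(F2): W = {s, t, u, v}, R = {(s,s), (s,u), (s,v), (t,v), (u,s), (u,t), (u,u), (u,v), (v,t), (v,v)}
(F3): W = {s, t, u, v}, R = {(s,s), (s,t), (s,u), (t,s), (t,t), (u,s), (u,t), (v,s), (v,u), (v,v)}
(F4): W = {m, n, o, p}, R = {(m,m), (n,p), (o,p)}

Frame correspondent (Sahlqvist): \forall x \forall z (x R^2 z \to \exists w (xRw \wedge z R^2 w)) — i.e. a generalized confluence (Geach) condition.
(F1): fails — w1R²w3 but no w with w1Rw and w3R²w.
(F2): holds.
(F3): holds.
(F4): holds.
Valid on: (F2), (F3), (F4).

(F2), (F3), (F4)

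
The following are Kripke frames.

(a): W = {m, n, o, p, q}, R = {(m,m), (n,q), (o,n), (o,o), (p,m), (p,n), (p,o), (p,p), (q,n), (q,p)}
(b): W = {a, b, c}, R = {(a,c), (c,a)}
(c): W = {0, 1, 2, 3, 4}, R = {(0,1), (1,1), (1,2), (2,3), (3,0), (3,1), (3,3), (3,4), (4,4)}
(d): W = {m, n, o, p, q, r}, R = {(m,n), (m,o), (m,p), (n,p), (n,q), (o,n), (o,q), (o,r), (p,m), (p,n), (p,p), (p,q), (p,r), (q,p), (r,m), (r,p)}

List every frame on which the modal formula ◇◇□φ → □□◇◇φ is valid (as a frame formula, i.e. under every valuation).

(d)

The schema corresponds to a generalized confluence (Geach) condition: ∀x ∀y ∀z ((xR²y ∧ xR²z) → ∃w (yRw ∧ zR²w)).
(a): fails — nR²n, nR²n but no w with nRw and nR²w.
(b): fails — aR²a, aR²a but no w with aRw and aR²w.
(c): fails — 2R²0, 2R²4 but no w with 0Rw and 4R²w.
(d): ✓.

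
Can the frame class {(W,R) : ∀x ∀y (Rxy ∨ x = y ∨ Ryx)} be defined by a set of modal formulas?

Not definable by any modal formula

If a class were modally definable it would be closed under disjoint unions (Goldblatt–Thomason).
Take 2 disjoint single-world reflexive frames: each is trivially connected, but their disjoint union has 2 worlds with no edge between distinct components, so it is not connected.
So no modal formula (or set of formulas) defines exactly the connected frames.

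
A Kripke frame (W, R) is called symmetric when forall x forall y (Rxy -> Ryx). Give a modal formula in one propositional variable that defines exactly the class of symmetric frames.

The condition is symmetry. The B schema ψ → □◇ψ defines it.
Suppose ψ→□◇ψ is valid. Take Rxy and set V(ψ)={x}. Then ψ at x, so □◇ψ at x, so ◇ψ at y, so some z with Ryz has ψ; z=x, i.e. Ryx.

ψ → □◇ψ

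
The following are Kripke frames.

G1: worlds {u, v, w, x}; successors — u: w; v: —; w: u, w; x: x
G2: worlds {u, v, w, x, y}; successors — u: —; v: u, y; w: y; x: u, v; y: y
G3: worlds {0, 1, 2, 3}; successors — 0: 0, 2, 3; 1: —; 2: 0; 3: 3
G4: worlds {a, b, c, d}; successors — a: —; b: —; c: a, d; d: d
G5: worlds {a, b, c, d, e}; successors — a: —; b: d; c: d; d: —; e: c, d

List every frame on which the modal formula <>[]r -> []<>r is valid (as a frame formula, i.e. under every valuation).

G1

This is the axiom for convergence; its first-order frame correspondent is forall x forall y forall z (Rxy & Rxz -> exists w (Ryw & Rzw)).
G1: ✓.
G2: fails — Rvu and Rvu but u and u have no common successor.
G3: fails — R02 and R03 but 2 and 3 have no common successor.
G4: fails — Rca and Rca but a and a have no common successor.
G5: fails — Rbd and Rbd but d and d have no common successor.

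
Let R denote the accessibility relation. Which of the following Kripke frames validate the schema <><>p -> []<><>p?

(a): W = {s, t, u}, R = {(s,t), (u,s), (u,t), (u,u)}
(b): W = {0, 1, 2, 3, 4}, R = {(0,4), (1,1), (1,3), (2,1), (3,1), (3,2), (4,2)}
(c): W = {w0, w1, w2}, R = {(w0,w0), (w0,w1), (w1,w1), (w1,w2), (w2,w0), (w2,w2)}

(c)

This is the axiom for a generalized confluence (Geach) condition; its first-order frame correspondent is forall x forall y forall z ((x R^2 y & xRz) -> exists w (y = w & z R^2 w)).
(a): fails — uR²s, uRs but no w with s=w and sR²w.
(b): fails — 0R²2, 0R4 but no w with 2=w and 4R²w.
(c): satisfies the condition.
Valid on: (c).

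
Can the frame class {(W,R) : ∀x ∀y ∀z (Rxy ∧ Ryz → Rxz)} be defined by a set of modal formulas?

Yes — defined by □r → □□r

Yes: it is transitivity, defined by the 4 schema □r → □□r.
Suppose □r→□□r is valid. Take Rxy, Ryz and set V(r)={w : Rxw}. Then □r at x, so □□r at x, so □r at y, so r at z, i.e. Rxz.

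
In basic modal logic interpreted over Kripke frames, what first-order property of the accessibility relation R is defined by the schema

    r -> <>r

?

Reflexivity

This is frame-equivalent to □r → r (substitute ¬r for r and contrapose).
Suppose □r→r is valid. At any x set V(r)={w : Rxw}. Then □r holds at x, so r holds at x, i.e. Rxx.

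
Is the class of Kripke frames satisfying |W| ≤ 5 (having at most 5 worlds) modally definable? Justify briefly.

Not modally definable

Modal frame validity is preserved under disjoint unions.
Any modal formula valid on each of 6 disjoint one-world frames is valid on their disjoint union (validity is preserved under disjoint unions). Each one-world frame has |W|=1≤5, but the union has |W|=6.
So no modal formula (or set of formulas) defines exactly the |W|≤5 frames.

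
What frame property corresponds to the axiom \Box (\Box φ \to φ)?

This schema is the T□ axiom.
It corresponds to shift-reflexivity: \forall x \forall y (Rxy \to Ryy).

shift-reflexivity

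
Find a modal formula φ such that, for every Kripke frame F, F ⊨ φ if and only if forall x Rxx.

□q → q

The condition is reflexivity. The T schema □q → q defines it.
Suppose □q→q is valid. At any x set V(q)={w : Rxw}. Then □q holds at x, so q holds at x, i.e. Rxx.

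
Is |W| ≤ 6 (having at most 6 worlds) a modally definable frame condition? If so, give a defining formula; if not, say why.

Modal frame validity is preserved under disjoint unions.
Any modal formula valid on each of 7 disjoint one-world frames is valid on their disjoint union (validity is preserved under disjoint unions). Each one-world frame has |W|=1≤6, but the union has |W|=7.
So no modal formula (or set of formulas) defines exactly the |W|≤6 frames.

Not modally definable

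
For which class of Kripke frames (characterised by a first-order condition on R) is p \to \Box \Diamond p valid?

Symmetry

This is the B axiom.
Its frame correspondent is symmetry — \forall x \forall y (Rxy \to Ryx).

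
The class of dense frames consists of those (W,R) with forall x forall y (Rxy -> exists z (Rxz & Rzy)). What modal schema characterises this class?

□□s → □s

This is density; the standard corresponding axiom is C4: □□s → □s.
Suppose □□s→□s is valid. Take Rxy and set V(s)={w : xR²w}. Then □□s at x, so □s at x, so s at y, i.e. ∃z(Rxz∧Rzy).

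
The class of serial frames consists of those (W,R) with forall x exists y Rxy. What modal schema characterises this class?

□q → ◇q

A defining formula is □q → ◇q (the D axiom).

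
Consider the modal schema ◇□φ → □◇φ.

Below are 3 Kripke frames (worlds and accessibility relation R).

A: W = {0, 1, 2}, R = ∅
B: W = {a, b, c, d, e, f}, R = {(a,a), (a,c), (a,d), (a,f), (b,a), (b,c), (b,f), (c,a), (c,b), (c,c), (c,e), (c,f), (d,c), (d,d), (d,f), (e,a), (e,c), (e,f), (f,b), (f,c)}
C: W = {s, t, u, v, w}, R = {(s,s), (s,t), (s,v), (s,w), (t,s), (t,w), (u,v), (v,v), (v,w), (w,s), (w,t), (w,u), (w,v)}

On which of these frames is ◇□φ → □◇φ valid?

A, B

Frame correspondent (Sahlqvist): ∀x ∀y ∀z (Rxy ∧ Rxz → ∃w (Ryw ∧ Rzw)) — i.e. convergence.
A: satisfies the condition.
B: satisfies the condition.
C: fails — Rwt and Rwu but t and u have no common successor.
Valid on: A, B.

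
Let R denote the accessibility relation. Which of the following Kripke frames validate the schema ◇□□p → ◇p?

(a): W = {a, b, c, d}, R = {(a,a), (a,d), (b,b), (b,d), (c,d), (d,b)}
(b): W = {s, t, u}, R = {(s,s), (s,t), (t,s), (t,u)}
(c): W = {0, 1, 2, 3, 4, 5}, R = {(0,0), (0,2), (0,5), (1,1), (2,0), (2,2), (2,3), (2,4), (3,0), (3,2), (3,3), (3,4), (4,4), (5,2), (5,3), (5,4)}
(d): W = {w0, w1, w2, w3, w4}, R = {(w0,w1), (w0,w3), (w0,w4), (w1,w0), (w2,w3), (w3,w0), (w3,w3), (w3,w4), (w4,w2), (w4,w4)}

The schema corresponds to a generalized confluence (Geach) condition: ∀x ∀y (xRy → ∃w (yR²w ∧ xRw)).
(a): satisfies the condition.
(b): fails — tRu but no w with uR²w and tRw.
(c): satisfies the condition.
(d): satisfies the condition.
Valid on: (a), (c), (d).

(a), (c), (d)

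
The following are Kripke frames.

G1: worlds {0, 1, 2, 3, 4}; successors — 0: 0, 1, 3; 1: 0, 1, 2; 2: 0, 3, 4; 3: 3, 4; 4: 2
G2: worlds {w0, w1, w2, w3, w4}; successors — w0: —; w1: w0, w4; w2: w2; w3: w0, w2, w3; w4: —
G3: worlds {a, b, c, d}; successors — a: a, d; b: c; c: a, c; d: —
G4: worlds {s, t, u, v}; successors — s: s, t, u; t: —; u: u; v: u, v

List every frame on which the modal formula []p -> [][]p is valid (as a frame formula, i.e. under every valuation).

The schema corresponds to transitivity: forall x forall y forall z (Rxy & Ryz -> Rxz).
G1: fails — R10 and R03 but not R13.
G2: ✓.
G3: fails — Rbc and Rca but not Rba.
G4: ✓.
Valid on: G2, G4.

G2, G4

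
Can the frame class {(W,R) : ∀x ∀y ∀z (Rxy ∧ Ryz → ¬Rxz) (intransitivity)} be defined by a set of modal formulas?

Modal frame validity is preserved under surjective bounded morphisms.
The 5-cycle (worlds 0,1,2,3,4 with 0→1→2→3→4→0) is intransitive. Mapping every world to a single reflexive point • is a surjective bounded morphism; the reflexive point is not intransitive (R••∧R•• but R••).
Hence intransitivity is not modally definable.

No — not modally definable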